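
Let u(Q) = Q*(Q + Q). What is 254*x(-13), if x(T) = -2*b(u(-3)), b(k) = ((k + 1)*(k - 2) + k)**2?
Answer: -52671472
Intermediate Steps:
u(Q) = 2*Q**2 (u(Q) = Q*(2*Q) = 2*Q**2)
b(k) = (k + (1 + k)*(-2 + k))**2 (b(k) = ((1 + k)*(-2 + k) + k)**2 = (k + (1 + k)*(-2 + k))**2)
x(T) = -207368 (x(T) = -2*(-2 + (2*(-3)**2)**2)**2 = -2*(-2 + (2*9)**2)**2 = -2*(-2 + 18**2)**2 = -2*(-2 + 324)**2 = -2*322**2 = -2*103684 = -207368)
254*x(-13) = 254*(-207368) = -52671472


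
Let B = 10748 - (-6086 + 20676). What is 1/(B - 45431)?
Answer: -1/49273 ≈ -2.0295e-5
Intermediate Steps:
B = -3842 (B = 10748 - 1*14590 = 10748 - 14590 = -3842)
1/(B - 45431) = 1/(-3842 - 45431) = 1/(-49273) = -1/49273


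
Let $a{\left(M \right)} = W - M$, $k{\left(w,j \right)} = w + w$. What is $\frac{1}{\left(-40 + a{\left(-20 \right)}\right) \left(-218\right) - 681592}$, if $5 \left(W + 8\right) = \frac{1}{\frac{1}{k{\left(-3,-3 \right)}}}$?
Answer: $- \frac{5}{3376132} \approx -1.481 \cdot 10^{-6}$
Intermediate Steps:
$k{\left(w,j \right)} = 2 w$
$W = - \frac{46}{5}$ ($W = -8 + \frac{1}{5 \frac{1}{2 \left(-3\right)}} = -8 + \frac{1}{5 \frac{1}{-6}} = -8 + \frac{1}{5 \left(- \frac{1}{6}\right)} = -8 + \frac{1}{5} \left(-6\right) = -8 - \frac{6}{5} = - \frac{46}{5} \approx -9.2$)
$a{\left(M \right)} = - \frac{46}{5} - M$
$\frac{1}{\left(-40 + a{\left(-20 \right)}\right) \left(-218\right) - 681592} = \frac{1}{\left(-40 - - \frac{54}{5}\right) \left(-218\right) - 681592} = \frac{1}{\left(-40 + \left(- \frac{46}{5} + 20\right)\right) \left(-218\right) - 681592} = \frac{1}{\left(-40 + \frac{54}{5}\right) \left(-218\right) - 681592} = \frac{1}{\left(- \frac{146}{5}\right) \left(-218\right) - 681592} = \frac{1}{\frac{31828}{5} - 681592} = \frac{1}{- \frac{3376132}{5}} = - \frac{5}{3376132}$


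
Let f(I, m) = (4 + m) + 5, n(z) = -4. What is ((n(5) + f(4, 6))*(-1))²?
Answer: 121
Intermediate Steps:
f(I, m) = 9 + m
((n(5) + f(4, 6))*(-1))² = ((-4 + (9 + 6))*(-1))² = ((-4 + 15)*(-1))² = (11*(-1))² = (-11)² = 121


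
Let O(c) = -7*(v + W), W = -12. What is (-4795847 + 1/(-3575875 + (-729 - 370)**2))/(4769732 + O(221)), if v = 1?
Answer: -11356920588679/11295260677866 ≈ -1.0055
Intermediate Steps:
O(c) = 77 (O(c) = -7*(1 - 12) = -7*(-11) = 77)
(-4795847 + 1/(-3575875 + (-729 - 370)**2))/(4769732 + O(221)) = (-4795847 + 1/(-3575875 + (-729 - 370)**2))/(4769732 + 77) = (-4795847 + 1/(-3575875 + (-1099)**2))/4769809 = (-4795847 + 1/(-3575875 + 1207801))*(1/4769809) = (-4795847 + 1/(-2368074))*(1/4769809) = (-4795847 - 1/2368074)*(1/4769809) = -11356920588679/2368074*1/4769809 = -11356920588679/11295260677866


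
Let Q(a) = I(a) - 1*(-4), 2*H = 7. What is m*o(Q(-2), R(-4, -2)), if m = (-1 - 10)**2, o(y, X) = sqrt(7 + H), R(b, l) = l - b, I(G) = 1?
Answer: 121*sqrt(42)/2 ≈ 392.08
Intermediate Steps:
H = 7/2 (H = (1/2)*7 = 7/2 ≈ 3.5000)
Q(a) = 5 (Q(a) = 1 - 1*(-4) = 1 + 4 = 5)
o(y, X) = sqrt(42)/2 (o(y, X) = sqrt(7 + 7/2) = sqrt(21/2) = sqrt(42)/2)
m = 121 (m = (-11)**2 = 121)
m*o(Q(-2), R(-4, -2)) = 121*(sqrt(42)/2) = 121*sqrt(42)/2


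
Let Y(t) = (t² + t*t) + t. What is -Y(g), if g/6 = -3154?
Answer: -716216628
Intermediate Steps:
g = -18924 (g = 6*(-3154) = -18924)
Y(t) = t + 2*t² (Y(t) = (t² + t²) + t = 2*t² + t = t + 2*t²)
-Y(g) = -(-18924)*(1 + 2*(-18924)) = -(-18924)*(1 - 37848) = -(-18924)*(-37847) = -1*716216628 = -716216628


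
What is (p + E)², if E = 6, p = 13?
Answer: 361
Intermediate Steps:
(p + E)² = (13 + 6)² = 19² = 361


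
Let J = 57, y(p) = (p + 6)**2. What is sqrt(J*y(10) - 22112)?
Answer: 4*I*sqrt(470) ≈ 86.718*I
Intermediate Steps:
y(p) = (6 + p)**2
sqrt(J*y(10) - 22112) = sqrt(57*(6 + 10)**2 - 22112) = sqrt(57*16**2 - 22112) = sqrt(57*256 - 22112) = sqrt(14592 - 22112) = sqrt(-7520) = 4*I*sqrt(470)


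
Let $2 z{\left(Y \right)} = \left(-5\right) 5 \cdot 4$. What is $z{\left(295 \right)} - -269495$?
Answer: $269445$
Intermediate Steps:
$z{\left(Y \right)} = -50$ ($z{\left(Y \right)} = \frac{\left(-5\right) 5 \cdot 4}{2} = \frac{\left(-25\right) 4}{2} = \frac{1}{2} \left(-100\right) = -50$)
$z{\left(295 \right)} - -269495 = -50 - -269495 = -50 + 269495 = 269445$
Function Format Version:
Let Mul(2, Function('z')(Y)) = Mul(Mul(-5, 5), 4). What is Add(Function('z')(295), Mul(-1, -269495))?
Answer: 269445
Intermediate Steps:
Function('z')(Y) = -50 (Function('z')(Y) = Mul(Rational(1, 2), Mul(Mul(-5, 5), 4)) = Mul(Rational(1, 2), Mul(-25, 4)) = Mul(Rational(1, 2), -100) = -50)
Add(Function('z')(295), Mul(-1, -269495)) = Add(-50, Mul(-1, -269495)) = Add(-50, 269495) = 269445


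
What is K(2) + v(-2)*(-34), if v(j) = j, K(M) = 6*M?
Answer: 80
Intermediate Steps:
K(2) + v(-2)*(-34) = 6*2 - 2*(-34) = 12 + 68 = 80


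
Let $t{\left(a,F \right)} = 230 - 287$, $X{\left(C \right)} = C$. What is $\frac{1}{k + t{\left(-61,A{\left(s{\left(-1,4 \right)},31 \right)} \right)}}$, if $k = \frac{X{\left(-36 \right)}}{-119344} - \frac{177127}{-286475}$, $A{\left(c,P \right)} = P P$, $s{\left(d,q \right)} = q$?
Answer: $- \frac{8547268100}{481906942253} \approx -0.017736$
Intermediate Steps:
$A{\left(c,P \right)} = P^{2}$
$t{\left(a,F \right)} = -57$ ($t{\left(a,F \right)} = 230 - 287 = -57$)
$k = \frac{5287339447}{8547268100}$ ($k = - \frac{36}{-119344} - \frac{177127}{-286475} = \left(-36\right) \left(- \frac{1}{119344}\right) - - \frac{177127}{286475} = \frac{9}{29836} + \frac{177127}{286475} = \frac{5287339447}{8547268100} \approx 0.6186$)
$\frac{1}{k + t{\left(-61,A{\left(s{\left(-1,4 \right)},31 \right)} \right)}} = \frac{1}{\frac{5287339447}{8547268100} - 57} = \frac{1}{- \frac{481906942253}{8547268100}} = - \frac{8547268100}{481906942253}$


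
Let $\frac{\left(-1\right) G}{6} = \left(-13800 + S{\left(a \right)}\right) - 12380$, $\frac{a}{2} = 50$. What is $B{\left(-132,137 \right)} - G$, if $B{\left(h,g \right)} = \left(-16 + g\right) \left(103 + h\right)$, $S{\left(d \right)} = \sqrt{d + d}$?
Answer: $-160589 + 60 \sqrt{2} \approx -1.605 \cdot 10^{5}$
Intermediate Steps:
$a = 100$ ($a = 2 \cdot 50 = 100$)
$S{\left(d \right)} = \sqrt{2} \sqrt{d}$ ($S{\left(d \right)} = \sqrt{2 d} = \sqrt{2} \sqrt{d}$)
$G = 157080 - 60 \sqrt{2}$ ($G = - 6 \left(\left(-13800 + \sqrt{2} \sqrt{100}\right) - 12380\right) = - 6 \left(\left(-13800 + \sqrt{2} \cdot 10\right) - 12380\right) = - 6 \left(\left(-13800 + 10 \sqrt{2}\right) - 12380\right) = - 6 \left(-26180 + 10 \sqrt{2}\right) = 157080 - 60 \sqrt{2} \approx 1.57 \cdot 10^{5}$)
$B{\left(-132,137 \right)} - G = \left(-1648 - -2112 + 103 \cdot 137 + 137 \left(-132\right)\right) - \left(157080 - 60 \sqrt{2}\right) = \left(-1648 + 2112 + 14111 - 18084\right) - \left(157080 - 60 \sqrt{2}\right) = -3509 - \left(157080 - 60 \sqrt{2}\right) = -160589 + 60 \sqrt{2}$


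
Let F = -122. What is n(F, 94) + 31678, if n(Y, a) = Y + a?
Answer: 31650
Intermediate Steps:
n(F, 94) + 31678 = (-122 + 94) + 31678 = -28 + 31678 = 31650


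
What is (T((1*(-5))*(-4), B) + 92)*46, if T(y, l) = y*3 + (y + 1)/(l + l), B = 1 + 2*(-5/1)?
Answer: 20815/3 ≈ 6938.3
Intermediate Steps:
B = -9 (B = 1 + 2*(-5*1) = 1 + 2*(-5) = 1 - 10 = -9)
T(y, l) = 3*y + (1 + y)/(2*l) (T(y, l) = 3*y + (1 + y)/((2*l)) = 3*y + (1 + y)*(1/(2*l)) = 3*y + (1 + y)/(2*l))
(T((1*(-5))*(-4), B) + 92)*46 = ((½)*(1 + (1*(-5))*(-4) + 6*(-9)*((1*(-5))*(-4)))/(-9) + 92)*46 = ((½)*(-⅑)*(1 - 5*(-4) + 6*(-9)*(-5*(-4))) + 92)*46 = ((½)*(-⅑)*(1 + 20 + 6*(-9)*20) + 92)*46 = ((½)*(-⅑)*(1 + 20 - 1080) + 92)*46 = ((½)*(-⅑)*(-1059) + 92)*46 = (353/6 + 92)*46 = (905/6)*46 = 20815/3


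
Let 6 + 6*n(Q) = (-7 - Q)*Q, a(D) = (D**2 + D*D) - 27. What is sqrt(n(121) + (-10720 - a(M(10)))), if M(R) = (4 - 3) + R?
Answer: 2*I*sqrt(30414)/3 ≈ 116.26*I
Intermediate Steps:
M(R) = 1 + R
a(D) = -27 + 2*D**2 (a(D) = (D**2 + D**2) - 27 = 2*D**2 - 27 = -27 + 2*D**2)
n(Q) = -1 + Q*(-7 - Q)/6 (n(Q) = -1 + ((-7 - Q)*Q)/6 = -1 + (Q*(-7 - Q))/6 = -1 + Q*(-7 - Q)/6)
sqrt(n(121) + (-10720 - a(M(10)))) = sqrt((-1 - 7/6*121 - 1/6*121**2) + (-10720 - (-27 + 2*(1 + 10)**2))) = sqrt((-1 - 847/6 - 1/6*14641) + (-10720 - (-27 + 2*11**2))) = sqrt((-1 - 847/6 - 14641/6) + (-10720 - (-27 + 2*121))) = sqrt(-7747/3 + (-10720 - (-27 + 242))) = sqrt(-7747/3 + (-10720 - 1*215)) = sqrt(-7747/3 + (-10720 - 215)) = sqrt(-7747/3 - 10935) = sqrt(-40552/3) = 2*I*sqrt(30414)/3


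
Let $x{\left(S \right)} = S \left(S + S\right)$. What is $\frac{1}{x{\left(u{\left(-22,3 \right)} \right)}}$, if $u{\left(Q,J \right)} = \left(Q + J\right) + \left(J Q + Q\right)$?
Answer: $\frac{1}{22898} \approx 4.3672 \cdot 10^{-5}$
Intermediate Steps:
$u{\left(Q,J \right)} = J + 2 Q + J Q$ ($u{\left(Q,J \right)} = \left(J + Q\right) + \left(Q + J Q\right) = J + 2 Q + J Q$)
$x{\left(S \right)} = 2 S^{2}$ ($x{\left(S \right)} = S 2 S = 2 S^{2}$)
$\frac{1}{x{\left(u{\left(-22,3 \right)} \right)}} = \frac{1}{2 \left(3 + 2 \left(-22\right) + 3 \left(-22\right)\right)^{2}} = \frac{1}{2 \left(3 - 44 - 66\right)^{2}} = \frac{1}{2 \left(-107\right)^{2}} = \frac{1}{2 \cdot 11449} = \frac{1}{22898}$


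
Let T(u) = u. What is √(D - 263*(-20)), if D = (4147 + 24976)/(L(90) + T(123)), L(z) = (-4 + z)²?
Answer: √297594974697/7519 ≈ 72.552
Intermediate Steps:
D = 29123/7519 (D = (4147 + 24976)/((-4 + 90)² + 123) = 29123/(86² + 123) = 29123/(7396 + 123) = 29123/7519 ≈ 3.8733)
√(D - 263*(-20)) = √(29123/7519 - 263*(-20)) = √(29123/7519 + 5260) = √(39579063/7519) = √297594974697/7519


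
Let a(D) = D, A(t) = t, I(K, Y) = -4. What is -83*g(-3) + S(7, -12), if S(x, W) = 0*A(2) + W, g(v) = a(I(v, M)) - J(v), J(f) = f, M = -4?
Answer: 71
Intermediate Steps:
g(v) = -4 - v
S(x, W) = W (S(x, W) = 0*2 + W = 0 + W = W)
-83*g(-3) + S(7, -12) = -83*(-4 - 1*(-3)) - 12 = -83*(-4 + 3) - 12 = -83*(-1) - 12 = 83 - 12 = 71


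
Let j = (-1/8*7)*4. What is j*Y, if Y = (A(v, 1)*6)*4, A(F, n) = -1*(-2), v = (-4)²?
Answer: -168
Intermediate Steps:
j = -7/2 (j = (-1*⅛*7)*4 = -⅛*7*4 = -7/8*4 = -7/2 ≈ -3.5000)
v = 16
A(F, n) = 2
Y = 48 (Y = (2*6)*4 = 12*4 = 48)
j*Y = -7/2*48 = -168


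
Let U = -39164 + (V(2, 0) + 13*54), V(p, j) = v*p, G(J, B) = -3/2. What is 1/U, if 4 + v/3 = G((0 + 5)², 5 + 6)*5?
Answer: -1/38531 ≈ -2.5953e-5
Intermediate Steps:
G(J, B) = -3/2 (G(J, B) = -3*½ = -3/2)
v = -69/2 (v = -12 + 3*(-3/2*5) = -12 + 3*(-15/2) = -12 - 45/2 = -69/2 ≈ -34.500)
V(p, j) = -69*p/2
U = -38531 (U = -39164 + (-69/2*2 + 13*54) = -39164 + (-69 + 702) = -39164 + 633 = -38531)
1/U = 1/(-38531) = -1/38531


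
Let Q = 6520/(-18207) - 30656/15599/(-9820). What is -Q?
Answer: 249547414952/697246987815 ≈ 0.35790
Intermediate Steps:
Q = -249547414952/697246987815 (Q = 6520*(-1/18207) - 30656*1/15599*(-1/9820) = -6520/18207 - 30656/15599*(-1/9820) = -6520/18207 + 7664/38295545 = -249547414952/697246987815 ≈ -0.35790)
-Q = -1*(-249547414952/697246987815) = 249547414952/697246987815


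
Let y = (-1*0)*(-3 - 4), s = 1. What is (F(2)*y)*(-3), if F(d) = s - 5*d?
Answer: 0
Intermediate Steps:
F(d) = 1 - 5*d
y = 0 (y = 0*(-7) = 0)
(F(2)*y)*(-3) = ((1 - 5*2)*0)*(-3) = ((1 - 10)*0)*(-3) = -9*0*(-3) = 0*(-3) = 0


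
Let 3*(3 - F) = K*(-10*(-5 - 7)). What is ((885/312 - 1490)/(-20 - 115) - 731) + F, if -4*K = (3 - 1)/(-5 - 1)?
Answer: -74913/104 ≈ -720.32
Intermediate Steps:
K = 1/12 (K = -(3 - 1)/(4*(-5 - 1)) = -1/(2*(-6)) = -(-1)/(2*6) = -1/4*(-1/3) = 1/12 ≈ 0.083333)
F = -1/3 (F = 3 - (-10*(-5 - 7))/36 = 3 - (-10*(-12))/36 = 3 - 120/36 = 3 - 1/3*10 = 3 - 10/3 = -1/3 ≈ -0.33333)
((885/312 - 1490)/(-20 - 115) - 731) + F = ((885/312 - 1490)/(-20 - 115) - 731) - 1/3 = ((885*(1/312) - 1490)/(-135) - 731) - 1/3 = ((295/104 - 1490)*(-1/135) - 731) - 1/3 = (-154665/104*(-1/135) - 731) - 1/3 = (3437/312 - 731) - 1/3 = -224635/312 - 1/3 = -74913/104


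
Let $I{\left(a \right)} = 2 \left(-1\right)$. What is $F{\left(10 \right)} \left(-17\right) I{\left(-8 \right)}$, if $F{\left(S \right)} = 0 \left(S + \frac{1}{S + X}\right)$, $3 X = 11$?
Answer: $0$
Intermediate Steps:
$X = \frac{11}{3}$ ($X = \frac{1}{3} \cdot 11 = \frac{11}{3} \approx 3.6667$)
$F{\left(S \right)} = 0$ ($F{\left(S \right)} = 0 \left(S + \frac{1}{S + \frac{11}{3}}\right) = 0 \left(S + \frac{1}{\frac{11}{3} + S}\right) = 0$)
$I{\left(a \right)} = -2$
$F{\left(10 \right)} \left(-17\right) I{\left(-8 \right)} = 0 \left(-17\right) \left(-2\right) = 0 \left(-2\right) = 0$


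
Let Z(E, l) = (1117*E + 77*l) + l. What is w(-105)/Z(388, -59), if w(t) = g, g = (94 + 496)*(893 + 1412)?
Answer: 679975/214397 ≈ 3.1716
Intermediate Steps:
g = 1359950 (g = 590*2305 = 1359950)
Z(E, l) = 78*l + 1117*E (Z(E, l) = (77*l + 1117*E) + l = 78*l + 1117*E)
w(t) = 1359950
w(-105)/Z(388, -59) = 1359950/(78*(-59) + 1117*388) = 1359950/(-4602 + 433396) = 1359950/428794 = 1359950*(1/428794) = 679975/214397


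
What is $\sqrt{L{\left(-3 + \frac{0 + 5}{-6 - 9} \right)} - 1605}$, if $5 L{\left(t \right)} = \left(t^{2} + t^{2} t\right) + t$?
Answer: $\frac{i \sqrt{130479}}{9} \approx 40.135 i$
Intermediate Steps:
$L{\left(t \right)} = \frac{t}{5} + \frac{t^{2}}{5} + \frac{t^{3}}{5}$ ($L{\left(t \right)} = \frac{\left(t^{2} + t^{2} t\right) + t}{5} = \frac{\left(t^{2} + t^{3}\right) + t}{5} = \frac{t + t^{2} + t^{3}}{5} = \frac{t}{5} + \frac{t^{2}}{5} + \frac{t^{3}}{5}$)
$\sqrt{L{\left(-3 + \frac{0 + 5}{-6 - 9} \right)} - 1605} = \sqrt{\frac{\left(-3 + \frac{0 + 5}{-6 - 9}\right) \left(1 - \left(3 - \frac{0 + 5}{-6 - 9}\right) + \left(-3 + \frac{0 + 5}{-6 - 9}\right)^{2}\right)}{5} - 1605} = \sqrt{\frac{\left(-3 + \frac{5}{-15}\right) \left(1 - \left(3 - \frac{5}{-15}\right) + \left(-3 + \frac{5}{-15}\right)^{2}\right)}{5} - 1605} = \sqrt{\frac{\left(-3 + 5 \left(- \frac{1}{15}\right)\right) \left(1 + \left(-3 + 5 \left(- \frac{1}{15}\right)\right) + \left(-3 + 5 \left(- \frac{1}{15}\right)\right)^{2}\right)}{5} - 1605} = \sqrt{\frac{\left(-3 - \frac{1}{3}\right) \left(1 - \frac{10}{3} + \left(-3 - \frac{1}{3}\right)^{2}\right)}{5} - 1605} = \sqrt{\frac{1}{5} \left(- \frac{10}{3}\right) \left(1 - \frac{10}{3} + \left(- \frac{10}{3}\right)^{2}\right) - 1605} = \sqrt{\frac{1}{5} \left(- \frac{10}{3}\right) \left(1 - \frac{10}{3} + \frac{100}{9}\right) - 1605} = \sqrt{\frac{1}{5} \left(- \frac{10}{3}\right) \frac{79}{9} - 1605} = \sqrt{- \frac{158}{27} - 1605} = \sqrt{- \frac{43493}{27}} = \frac{i \sqrt{130479}}{9}$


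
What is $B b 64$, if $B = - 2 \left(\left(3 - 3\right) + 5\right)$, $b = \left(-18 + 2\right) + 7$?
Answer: $5760$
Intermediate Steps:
$b = -9$ ($b = -16 + 7 = -9$)
$B = -10$ ($B = - 2 \left(\left(3 - 3\right) + 5\right) = - 2 \left(0 + 5\right) = \left(-2\right) 5 = -10$)
$B b 64 = \left(-10\right) \left(-9\right) 64 = 90 \cdot 64 = 5760$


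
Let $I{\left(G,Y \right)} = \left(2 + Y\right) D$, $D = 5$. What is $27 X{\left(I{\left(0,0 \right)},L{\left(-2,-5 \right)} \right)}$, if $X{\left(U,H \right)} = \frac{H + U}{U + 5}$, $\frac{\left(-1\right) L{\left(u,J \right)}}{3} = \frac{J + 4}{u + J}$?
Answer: $\frac{603}{35} \approx 17.229$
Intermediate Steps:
$I{\left(G,Y \right)} = 10 + 5 Y$ ($I{\left(G,Y \right)} = \left(2 + Y\right) 5 = 10 + 5 Y$)
$L{\left(u,J \right)} = - \frac{3 \left(4 + J\right)}{J + u}$ ($L{\left(u,J \right)} = - 3 \frac{J + 4}{u + J} = - 3 \frac{4 + J}{J + u} = - \frac{3 \left(4 + J\right)}{J + u}$)
$X{\left(U,H \right)} = \frac{H + U}{5 + U}$
$27 X{\left(I{\left(0,0 \right)},L{\left(-2,-5 \right)} \right)} = 27 \frac{\frac{3 \left(-4 - -5\right)}{-5 - 2} + \left(10 + 5 \cdot 0\right)}{5 + \left(10 + 5 \cdot 0\right)} = 27 \frac{\frac{3 \left(-4 + 5\right)}{-7} + \left(10 + 0\right)}{5 + \left(10 + 0\right)} = 27 \frac{3 \left(- \frac{1}{7}\right) 1 + 10}{5 + 10} = 27 \frac{- \frac{3}{7} + 10}{15} = 27 \cdot \frac{1}{15} \cdot \frac{67}{7} = 27 \cdot \frac{67}{105} = \frac{603}{35}$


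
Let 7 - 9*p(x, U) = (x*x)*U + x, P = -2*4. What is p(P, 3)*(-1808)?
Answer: 106672/3 ≈ 35557.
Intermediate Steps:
P = -8
p(x, U) = 7/9 - x/9 - U*x**2/9 (p(x, U) = 7/9 - ((x*x)*U + x)/9 = 7/9 - (x**2*U + x)/9 = 7/9 - (U*x**2 + x)/9 = 7/9 - (x + U*x**2)/9 = 7/9 + (-x/9 - U*x**2/9) = 7/9 - x/9 - U*x**2/9)
p(P, 3)*(-1808) = (7/9 - 1/9*(-8) - 1/9*3*(-8)**2)*(-1808) = (7/9 + 8/9 - 1/9*3*64)*(-1808) = (7/9 + 8/9 - 64/3)*(-1808) = -59/3*(-1808) = 106672/3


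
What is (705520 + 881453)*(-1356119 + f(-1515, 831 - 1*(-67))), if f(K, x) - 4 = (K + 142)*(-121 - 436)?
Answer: -938462831442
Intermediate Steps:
f(K, x) = -79090 - 557*K (f(K, x) = 4 + (K + 142)*(-121 - 436) = 4 + (142 + K)*(-557) = 4 + (-79094 - 557*K) = -79090 - 557*K)
(705520 + 881453)*(-1356119 + f(-1515, 831 - 1*(-67))) = (705520 + 881453)*(-1356119 + (-79090 - 557*(-1515))) = 1586973*(-1356119 + (-79090 + 843855)) = 1586973*(-1356119 + 764765) = 1586973*(-591354) = -938462831442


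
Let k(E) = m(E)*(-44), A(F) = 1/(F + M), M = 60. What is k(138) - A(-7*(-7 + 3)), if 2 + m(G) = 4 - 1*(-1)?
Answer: -11617/88 ≈ -132.01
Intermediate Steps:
m(G) = 3 (m(G) = -2 + (4 - 1*(-1)) = -2 + (4 + 1) = -2 + 5 = 3)
A(F) = 1/(60 + F) (A(F) = 1/(F + 60) = 1/(60 + F))
k(E) = -132 (k(E) = 3*(-44) = -132)
k(138) - A(-7*(-7 + 3)) = -132 - 1/(60 - 7*(-7 + 3)) = -132 - 1/(60 - 7*(-4)) = -132 - 1/(60 + 28) = -132 - 1/88 = -11617/88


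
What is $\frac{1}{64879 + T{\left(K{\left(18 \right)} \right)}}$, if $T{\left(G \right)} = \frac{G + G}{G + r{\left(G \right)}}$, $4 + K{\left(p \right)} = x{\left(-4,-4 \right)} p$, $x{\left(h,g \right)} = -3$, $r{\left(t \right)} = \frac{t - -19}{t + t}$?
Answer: $\frac{6689}{433989087} \approx 1.5413 \cdot 10^{-5}$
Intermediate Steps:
$r{\left(t \right)} = \frac{19 + t}{2 t}$ ($r{\left(t \right)} = \frac{t + 19}{2 t} = \left(19 + t\right) \frac{1}{2 t} = \frac{19 + t}{2 t}$)
$K{\left(p \right)} = -4 - 3 p$
$T{\left(G \right)} = \frac{2 G}{G + \frac{19 + G}{2 G}}$ ($T{\left(G \right)} = \frac{G + G}{G + \frac{19 + G}{2 G}} = \frac{2 G}{G + \frac{19 + G}{2 G}}$)
$\frac{1}{64879 + T{\left(K{\left(18 \right)} \right)}} = \frac{1}{64879 + \frac{4 \left(-4 - 54\right)^{2}}{19 - 58 + 2 \left(-4 - 54\right)^{2}}} = \frac{1}{64879 + \frac{4 \left(-58\right)^{2}}{19 - 58 + 2 \left(-58\right)^{2}}} = \frac{1}{64879 + 4 \cdot 3364 \frac{1}{19 - 58 + 2 \cdot 3364}} = \frac{1}{64879 + 4 \cdot 3364 \frac{1}{19 - 58 + 6728}} = \frac{1}{64879 + 4 \cdot 3364 \cdot \frac{1}{6689}} = \frac{1}{64879 + \frac{13456}{6689}} = \frac{1}{\frac{433989087}{6689}} = \frac{6689}{433989087}$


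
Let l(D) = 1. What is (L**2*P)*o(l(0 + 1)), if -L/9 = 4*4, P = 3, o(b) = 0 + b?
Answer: 62208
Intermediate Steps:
o(b) = b
L = -144 (L = -36*4 = -9*16 = -144)
(L**2*P)*o(l(0 + 1)) = ((-144)**2*3)*1 = (20736*3)*1 = 62208*1 = 62208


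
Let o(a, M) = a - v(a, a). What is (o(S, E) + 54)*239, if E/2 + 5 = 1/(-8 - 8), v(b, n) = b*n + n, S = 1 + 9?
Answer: -10994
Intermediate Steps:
S = 10
v(b, n) = n + b*n
E = -81/8 (E = -10 + 2/(-8 - 8) = -10 + 2/(-16) = -10 + 2*(-1/16) = -10 - ⅛ = -81/8 ≈ -10.125)
o(a, M) = a - a*(1 + a)
(o(S, E) + 54)*239 = (-1*10² + 54)*239 = (-1*100 + 54)*239 = (-100 + 54)*239 = -46*239 = -10994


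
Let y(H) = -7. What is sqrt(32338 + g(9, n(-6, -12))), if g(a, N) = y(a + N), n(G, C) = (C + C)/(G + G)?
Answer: sqrt(32331) ≈ 179.81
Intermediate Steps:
n(G, C) = C/G (n(G, C) = (2*C)/((2*G)) = (2*C)*(1/(2*G)) = C/G)
g(a, N) = -7
sqrt(32338 + g(9, n(-6, -12))) = sqrt(32338 - 7) = sqrt(32331)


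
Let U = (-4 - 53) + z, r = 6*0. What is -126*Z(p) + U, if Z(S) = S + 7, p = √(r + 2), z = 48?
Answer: -891 - 126*√2 ≈ -1069.2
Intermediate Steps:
r = 0
p = √2 (p = √(0 + 2) = √2 ≈ 1.4142)
U = -9 (U = (-4 - 53) + 48 = -57 + 48 = -9)
Z(S) = 7 + S
-126*Z(p) + U = -126*(7 + √2) - 9 = (-882 - 126*√2) - 9 = -891 - 126*√2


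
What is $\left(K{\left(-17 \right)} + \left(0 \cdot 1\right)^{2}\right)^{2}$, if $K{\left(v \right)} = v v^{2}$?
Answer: $24137569$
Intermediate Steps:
$K{\left(v \right)} = v^{3}$
$\left(K{\left(-17 \right)} + \left(0 \cdot 1\right)^{2}\right)^{2} = \left(\left(-17\right)^{3} + \left(0 \cdot 1\right)^{2}\right)^{2} = \left(-4913 + 0^{2}\right)^{2} = \left(-4913 + 0\right)^{2} = \left(-4913\right)^{2} = 24137569$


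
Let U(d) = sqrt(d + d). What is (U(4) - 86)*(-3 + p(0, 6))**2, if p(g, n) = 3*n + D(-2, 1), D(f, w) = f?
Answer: -14534 + 338*sqrt(2) ≈ -14056.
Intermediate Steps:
p(g, n) = -2 + 3*n (p(g, n) = 3*n - 2 = -2 + 3*n)
U(d) = sqrt(2)*sqrt(d) (U(d) = sqrt(2*d) = sqrt(2)*sqrt(d))
(U(4) - 86)*(-3 + p(0, 6))**2 = (sqrt(2)*sqrt(4) - 86)*(-3 + (-2 + 3*6))**2 = (sqrt(2)*2 - 86)*(-3 + (-2 + 18))**2 = (2*sqrt(2) - 86)*(-3 + 16)**2 = (-86 + 2*sqrt(2))*13**2 = (-86 + 2*sqrt(2))*169 = -14534 + 338*sqrt(2)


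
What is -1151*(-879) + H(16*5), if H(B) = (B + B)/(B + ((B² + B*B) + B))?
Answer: 81950050/81 ≈ 1.0117e+6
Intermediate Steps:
H(B) = 2*B/(2*B + 2*B²) (H(B) = (2*B)/(B + ((B² + B²) + B)) = (2*B)/(B + (2*B² + B)) = (2*B)/(B + (B + 2*B²)) = (2*B)/(2*B + 2*B²) = 2*B/(2*B + 2*B²))
-1151*(-879) + H(16*5) = -1151*(-879) + 1/(1 + 16*5) = 1011729 + 1/(1 + 80) = 1011729 + 1/81 = 81950050/81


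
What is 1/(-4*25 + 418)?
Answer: 1/318 ≈ 0.0031447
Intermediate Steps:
1/(-4*25 + 418) = 1/(-100 + 418) = 1/318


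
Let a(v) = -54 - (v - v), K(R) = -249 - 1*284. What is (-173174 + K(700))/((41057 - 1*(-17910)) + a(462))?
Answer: -173707/58913 ≈ -2.9485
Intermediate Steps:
K(R) = -533 (K(R) = -249 - 284 = -533)
a(v) = -54 (a(v) = -54 - 1*0 = -54 + 0 = -54)
(-173174 + K(700))/((41057 - 1*(-17910)) + a(462)) = (-173174 - 533)/((41057 - 1*(-17910)) - 54) = -173707/((41057 + 17910) - 54) = -173707/(58967 - 54) = -173707/58913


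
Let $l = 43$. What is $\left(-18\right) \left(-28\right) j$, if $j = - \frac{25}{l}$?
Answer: $- \frac{12600}{43} \approx -293.02$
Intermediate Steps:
$j = - \frac{25}{43} \approx -0.5814$
$\left(-18\right) \left(-28\right) j = \left(-18\right) \left(-28\right) \left(- \frac{25}{43}\right) = 504 \left(- \frac{25}{43}\right) = - \frac{12600}{43}$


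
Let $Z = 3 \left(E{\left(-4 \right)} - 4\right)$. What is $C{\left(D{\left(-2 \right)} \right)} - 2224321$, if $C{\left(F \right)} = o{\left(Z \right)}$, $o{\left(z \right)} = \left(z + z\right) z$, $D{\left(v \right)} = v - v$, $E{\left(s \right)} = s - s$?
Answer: $-2224033$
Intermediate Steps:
$E{\left(s \right)} = 0$
$D{\left(v \right)} = 0$
$Z = -12$ ($Z = 3 \left(0 - 4\right) = 3 \left(-4\right) = -12$)
$o{\left(z \right)} = 2 z^{2}$ ($o{\left(z \right)} = 2 z z = 2 z^{2}$)
$C{\left(F \right)} = 288$ ($C{\left(F \right)} = 2 \left(-12\right)^{2} = 2 \cdot 144 = 288$)
$C{\left(D{\left(-2 \right)} \right)} - 2224321 = 288 - 2224321 = -2224033$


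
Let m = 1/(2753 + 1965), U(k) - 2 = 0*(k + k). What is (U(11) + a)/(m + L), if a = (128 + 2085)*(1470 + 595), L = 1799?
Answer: 21560538146/8487683 ≈ 2540.2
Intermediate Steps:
U(k) = 2 (U(k) = 2 + 0*(k + k) = 2 + 0*(2*k) = 2 + 0 = 2)
m = 1/4718 ≈ 0.00021195
a = 4569845 (a = 2213*2065 = 4569845)
(U(11) + a)/(m + L) = (2 + 4569845)/(1/4718 + 1799) = 4569847/(8487683/4718) = 4569847*(4718/8487683) = 21560538146/8487683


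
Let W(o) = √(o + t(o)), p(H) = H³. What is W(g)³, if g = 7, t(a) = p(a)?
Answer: 1750*√14 ≈ 6547.9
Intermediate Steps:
t(a) = a³
W(o) = √(o + o³)
W(g)³ = (√(7 + 7³))³ = (√(7 + 343))³ = (√350)³ = (5*√14)³ = 1750*√14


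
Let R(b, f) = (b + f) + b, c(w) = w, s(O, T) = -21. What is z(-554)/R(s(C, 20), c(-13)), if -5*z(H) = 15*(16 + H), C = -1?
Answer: -1614/55 ≈ -29.345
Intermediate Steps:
R(b, f) = f + 2*b
z(H) = -48 - 3*H (z(H) = -3*(16 + H) = -(240 + 15*H)/5 = -48 - 3*H)
z(-554)/R(s(C, 20), c(-13)) = (-48 - 3*(-554))/(-13 + 2*(-21)) = (-48 + 1662)/(-13 - 42) = 1614/(-55) = 1614*(-1/55) = -1614/55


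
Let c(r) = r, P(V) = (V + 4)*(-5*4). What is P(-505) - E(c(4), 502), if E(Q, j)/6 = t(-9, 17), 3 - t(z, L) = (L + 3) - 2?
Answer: 10110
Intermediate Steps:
P(V) = -80 - 20*V (P(V) = (4 + V)*(-20) = -80 - 20*V)
t(z, L) = 2 - L (t(z, L) = 3 - ((L + 3) - 2) = 3 - ((3 + L) - 2) = 3 - (1 + L) = 3 + (-1 - L) = 2 - L)
E(Q, j) = -90 (E(Q, j) = 6*(2 - 1*17) = 6*(2 - 17) = 6*(-15) = -90)
P(-505) - E(c(4), 502) = (-80 - 20*(-505)) - 1*(-90) = (-80 + 10100) + 90 = 10020 + 90 = 10110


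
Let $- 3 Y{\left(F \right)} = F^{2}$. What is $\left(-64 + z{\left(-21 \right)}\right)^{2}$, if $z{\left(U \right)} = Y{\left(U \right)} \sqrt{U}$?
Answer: $-449693 + 18816 i \sqrt{21} \approx -4.4969 \cdot 10^{5} + 86226.0 i$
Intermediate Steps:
$Y{\left(F \right)} = - \frac{F^{2}}{3}$
$z{\left(U \right)} = - \frac{U^{\frac{5}{2}}}{3}$ ($z{\left(U \right)} = - \frac{U^{2}}{3} \sqrt{U} = - \frac{U^{\frac{5}{2}}}{3}$)
$\left(-64 + z{\left(-21 \right)}\right)^{2} = \left(-64 - \frac{\left(-21\right)^{\frac{5}{2}}}{3}\right)^{2} = \left(-64 - \frac{441 i \sqrt{21}}{3}\right)^{2} = \left(-64 - 147 i \sqrt{21}\right)^{2}$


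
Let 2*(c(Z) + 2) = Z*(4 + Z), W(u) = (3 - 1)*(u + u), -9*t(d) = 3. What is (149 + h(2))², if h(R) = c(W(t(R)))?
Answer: 1708249/81 ≈ 21090.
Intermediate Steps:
t(d) = -⅓ (t(d) = -⅑*3 = -⅓)
W(u) = 4*u (W(u) = 2*(2*u) = 4*u)
c(Z) = -2 + Z*(4 + Z)/2 (c(Z) = -2 + (Z*(4 + Z))/2 = -2 + Z*(4 + Z)/2)
h(R) = -34/9 (h(R) = -2 + (4*(-⅓))²/2 + 2*(4*(-⅓)) = -2 + (-4/3)²/2 + 2*(-4/3) = -2 + (½)*(16/9) - 8/3 = -2 + 8/9 - 8/3 = -34/9)
(149 + h(2))² = (149 - 34/9)² = (1307/9)² = 1708249/81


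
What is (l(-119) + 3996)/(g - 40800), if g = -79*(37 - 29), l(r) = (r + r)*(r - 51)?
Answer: -5557/5179 ≈ -1.0730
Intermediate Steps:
l(r) = 2*r*(-51 + r) (l(r) = (2*r)*(-51 + r) = 2*r*(-51 + r))
g = -632 (g = -79*8 = -632)
(l(-119) + 3996)/(g - 40800) = (2*(-119)*(-51 - 119) + 3996)/(-632 - 40800) = (2*(-119)*(-170) + 3996)/(-41432) = (40460 + 3996)*(-1/41432) = 44456*(-1/41432) = -5557/5179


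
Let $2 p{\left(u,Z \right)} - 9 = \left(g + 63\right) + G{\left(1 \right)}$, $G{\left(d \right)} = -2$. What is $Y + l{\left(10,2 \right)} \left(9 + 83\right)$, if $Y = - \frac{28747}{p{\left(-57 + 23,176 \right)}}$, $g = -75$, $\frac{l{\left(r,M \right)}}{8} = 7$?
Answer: $\frac{83254}{5} \approx 16651.0$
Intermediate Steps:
$l{\left(r,M \right)} = 56$ ($l{\left(r,M \right)} = 8 \cdot 7 = 56$)
$p{\left(u,Z \right)} = - \frac{5}{2}$ ($p{\left(u,Z \right)} = \frac{9}{2} + \frac{\left(-75 + 63\right) - 2}{2} = \frac{9}{2} + \frac{-12 - 2}{2} = \frac{9}{2} + \frac{1}{2} \left(-14\right) = \frac{9}{2} - 7 = - \frac{5}{2}$)
$Y = \frac{57494}{5}$ ($Y = - \frac{28747}{- \frac{5}{2}} = \left(-28747\right) \left(- \frac{2}{5}\right) = \frac{57494}{5} \approx 11499.0$)
$Y + l{\left(10,2 \right)} \left(9 + 83\right) = \frac{57494}{5} + 56 \left(9 + 83\right) = \frac{57494}{5} + 56 \cdot 92 = \frac{57494}{5} + 5152 = \frac{83254}{5}$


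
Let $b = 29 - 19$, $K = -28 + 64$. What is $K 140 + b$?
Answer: $5050$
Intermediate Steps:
$K = 36$
$b = 10$ ($b = 29 - 19 = 10$)
$K 140 + b = 36 \cdot 140 + 10 = 5040 + 10 = 5050$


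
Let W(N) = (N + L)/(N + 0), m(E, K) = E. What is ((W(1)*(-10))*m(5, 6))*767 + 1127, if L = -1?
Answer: 1127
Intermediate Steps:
W(N) = (-1 + N)/N (W(N) = (N - 1)/(N + 0) = (-1 + N)/N)
((W(1)*(-10))*m(5, 6))*767 + 1127 = ((((-1 + 1)/1)*(-10))*5)*767 + 1127 = (((1*0)*(-10))*5)*767 + 1127 = ((0*(-10))*5)*767 + 1127 = (0*5)*767 + 1127 = 0*767 + 1127 = 0 + 1127 = 1127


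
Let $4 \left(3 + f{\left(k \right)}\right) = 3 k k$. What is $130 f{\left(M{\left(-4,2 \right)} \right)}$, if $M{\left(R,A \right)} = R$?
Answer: $1170$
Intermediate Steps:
$f{\left(k \right)} = -3 + \frac{3 k^{2}}{4}$ ($f{\left(k \right)} = -3 + \frac{3 k k}{4} = -3 + \frac{3 k^{2}}{4}$)
$130 f{\left(M{\left(-4,2 \right)} \right)} = 130 \left(-3 + \frac{3 \left(-4\right)^{2}}{4}\right) = 130 \left(-3 + \frac{3}{4} \cdot 16\right) = 130 \left(-3 + 12\right) = 130 \cdot 9 = 1170$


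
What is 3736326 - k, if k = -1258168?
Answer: 4994494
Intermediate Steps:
3736326 - k = 3736326 - 1*(-1258168) = 3736326 + 1258168 = 4994494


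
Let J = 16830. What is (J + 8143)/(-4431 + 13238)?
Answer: 24973/8807 ≈ 2.8356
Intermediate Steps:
(J + 8143)/(-4431 + 13238) = (16830 + 8143)/(-4431 + 13238) = 24973/8807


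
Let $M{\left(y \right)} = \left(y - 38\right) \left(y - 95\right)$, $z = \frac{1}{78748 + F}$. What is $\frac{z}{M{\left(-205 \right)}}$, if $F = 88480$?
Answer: $\frac{1}{12190921200} \approx 8.2028 \cdot 10^{-11}$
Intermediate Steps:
$z = \frac{1}{167228}$ ($z = \frac{1}{78748 + 88480} = \frac{1}{167228} \approx 5.9799 \cdot 10^{-6}$)
$M{\left(y \right)} = \left(-95 + y\right) \left(-38 + y\right)$ ($M{\left(y \right)} = \left(-38 + y\right) \left(-95 + y\right) = \left(-95 + y\right) \left(-38 + y\right)$)
$\frac{z}{M{\left(-205 \right)}} = \frac{1}{167228 \left(3610 + \left(-205\right)^{2} - -27265\right)} = \frac{1}{167228 \left(3610 + 42025 + 27265\right)} = \frac{1}{167228 \cdot 72900} = \frac{1}{167228} \cdot \frac{1}{72900} = \frac{1}{12190921200}$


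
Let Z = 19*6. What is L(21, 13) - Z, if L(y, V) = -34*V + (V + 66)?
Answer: -477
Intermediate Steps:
Z = 114
L(y, V) = 66 - 33*V (L(y, V) = -34*V + (66 + V) = 66 - 33*V)
L(21, 13) - Z = (66 - 33*13) - 1*114 = (66 - 429) - 114 = -363 - 114 = -477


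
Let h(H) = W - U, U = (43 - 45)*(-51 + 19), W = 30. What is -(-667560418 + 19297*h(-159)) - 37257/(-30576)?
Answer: 6810462743491/10192 ≈ 6.6822e+8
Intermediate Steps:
U = 64 (U = -2*(-32) = 64)
h(H) = -34 (h(H) = 30 - 1*64 = 30 - 64 = -34)
-(-667560418 + 19297*h(-159)) - 37257/(-30576) = -19297/(1/(-34 - 34594)) - 37257/(-30576) = -19297/(1/(-34628)) - 37257*(-1/30576) = -19297/(-1/34628) + 12419/10192 = -19297*(-34628) + 12419/10192 = 668216516 + 12419/10192 = 6810462743491/10192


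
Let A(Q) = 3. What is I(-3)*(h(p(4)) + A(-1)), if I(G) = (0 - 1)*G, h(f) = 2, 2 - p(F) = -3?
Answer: 15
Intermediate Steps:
p(F) = 5 (p(F) = 2 - 1*(-3) = 2 + 3 = 5)
I(G) = -G
I(-3)*(h(p(4)) + A(-1)) = (-1*(-3))*(2 + 3) = 3*5 = 15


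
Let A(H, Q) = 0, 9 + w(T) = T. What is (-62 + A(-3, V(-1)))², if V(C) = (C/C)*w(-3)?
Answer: 3844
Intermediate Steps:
w(T) = -9 + T
V(C) = -12 (V(C) = (C/C)*(-9 - 3) = 1*(-12) = -12)
(-62 + A(-3, V(-1)))² = (-62 + 0)² = (-62)² = 3844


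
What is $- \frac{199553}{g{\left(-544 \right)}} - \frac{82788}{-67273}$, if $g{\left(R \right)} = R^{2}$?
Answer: $\frac{11075420599}{19908502528} \approx 0.55632$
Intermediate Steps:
$- \frac{199553}{g{\left(-544 \right)}} - \frac{82788}{-67273} = - \frac{199553}{\left(-544\right)^{2}} - \frac{82788}{-67273} = - \frac{199553}{295936} - - \frac{82788}{67273} = \left(-199553\right) \frac{1}{295936} + \frac{82788}{67273} = - \frac{199553}{295936} + \frac{82788}{67273} = \frac{11075420599}{19908502528}$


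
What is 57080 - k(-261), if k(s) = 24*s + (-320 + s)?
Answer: 63925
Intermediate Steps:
k(s) = -320 + 25*s
57080 - k(-261) = 57080 - (-320 + 25*(-261)) = 57080 - (-320 - 6525) = 57080 - 1*(-6845) = 57080 + 6845 = 63925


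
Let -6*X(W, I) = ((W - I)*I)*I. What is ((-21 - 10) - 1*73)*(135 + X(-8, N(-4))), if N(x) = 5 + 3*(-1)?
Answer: -44200/3 ≈ -14733.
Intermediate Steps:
N(x) = 2 (N(x) = 5 - 3 = 2)
X(W, I) = -I²*(W - I)/6 (X(W, I) = -(W - I)*I*I/6 = -I*(W - I)*I/6 = -I²*(W - I)/6)
((-21 - 10) - 1*73)*(135 + X(-8, N(-4))) = ((-21 - 10) - 1*73)*(135 + (⅙)*2²*(2 - 1*(-8))) = (-31 - 73)*(135 + (⅙)*4*(2 + 8)) = -104*(135 + (⅙)*4*10) = -104*(135 + 20/3) = -104*425/3 = -44200/3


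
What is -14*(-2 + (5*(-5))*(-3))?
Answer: -1022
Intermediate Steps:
-14*(-2 + (5*(-5))*(-3)) = -14*(-2 - 25*(-3)) = -14*(-2 + 75) = -14*73 = -1022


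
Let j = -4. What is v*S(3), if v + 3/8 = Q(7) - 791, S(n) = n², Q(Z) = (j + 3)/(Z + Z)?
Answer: -398889/56 ≈ -7123.0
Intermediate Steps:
Q(Z) = -1/(2*Z) (Q(Z) = (-4 + 3)/(Z + Z) = -1/(2*Z))
v = -44321/56 (v = -3/8 + (-½/7 - 791) = -3/8 + (-½*⅐ - 791) = -3/8 + (-1/14 - 791) = -3/8 - 11075/14 = -44321/56 ≈ -791.45)
v*S(3) = -44321/56*3² = -44321/56*9 = -398889/56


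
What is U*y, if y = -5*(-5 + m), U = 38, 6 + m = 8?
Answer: 570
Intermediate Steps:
m = 2 (m = -6 + 8 = 2)
y = 15 (y = -5*(-5 + 2) = -5*(-3) = 15)
U*y = 38*15 = 570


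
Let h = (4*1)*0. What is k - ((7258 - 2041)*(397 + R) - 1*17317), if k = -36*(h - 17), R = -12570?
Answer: 63524470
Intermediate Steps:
h = 0 (h = 4*0 = 0)
k = 612 (k = -36*(0 - 17) = -36*(-17) = 612)
k - ((7258 - 2041)*(397 + R) - 1*17317) = 612 - ((7258 - 2041)*(397 - 12570) - 1*17317) = 612 - (5217*(-12173) - 17317) = 612 - (-63506541 - 17317) = 612 - 1*(-63523858) = 612 + 63523858 = 63524470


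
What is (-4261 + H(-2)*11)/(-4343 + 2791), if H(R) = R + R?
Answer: 4305/1552 ≈ 2.7738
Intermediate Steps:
H(R) = 2*R
(-4261 + H(-2)*11)/(-4343 + 2791) = (-4261 + (2*(-2))*11)/(-4343 + 2791) = (-4261 - 4*11)/(-1552) = (-4261 - 44)*(-1/1552) = -4305*(-1/1552) = 4305/1552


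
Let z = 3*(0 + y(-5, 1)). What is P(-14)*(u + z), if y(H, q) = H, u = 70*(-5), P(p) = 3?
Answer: -1095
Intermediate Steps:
u = -350
z = -15 (z = 3*(0 - 5) = 3*(-5) = -15)
P(-14)*(u + z) = 3*(-350 - 15) = 3*(-365) = -1095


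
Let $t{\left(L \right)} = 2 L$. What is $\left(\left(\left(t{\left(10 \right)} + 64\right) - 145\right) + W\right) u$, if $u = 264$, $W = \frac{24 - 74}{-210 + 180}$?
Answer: $-15664$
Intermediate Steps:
$W = \frac{5}{3}$ ($W = - \frac{50}{-30} = \left(-50\right) \left(- \frac{1}{30}\right) = \frac{5}{3} \approx 1.6667$)
$\left(\left(\left(t{\left(10 \right)} + 64\right) - 145\right) + W\right) u = \left(\left(\left(2 \cdot 10 + 64\right) - 145\right) + \frac{5}{3}\right) 264 = \left(\left(\left(20 + 64\right) - 145\right) + \frac{5}{3}\right) 264 = \left(\left(84 - 145\right) + \frac{5}{3}\right) 264 = \left(-61 + \frac{5}{3}\right) 264 = \left(- \frac{178}{3}\right) 264 = -15664$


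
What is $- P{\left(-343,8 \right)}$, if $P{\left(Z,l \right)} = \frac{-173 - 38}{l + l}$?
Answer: $\frac{211}{16} \approx 13.188$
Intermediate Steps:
$P{\left(Z,l \right)} = - \frac{211}{2 l}$
$- P{\left(-343,8 \right)} = - \frac{-211}{2 \cdot 8} = \left(-1\right) \left(- \frac{211}{16}\right) = \frac{211}{16}$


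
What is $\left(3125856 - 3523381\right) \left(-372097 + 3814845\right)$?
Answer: $-1368578398700$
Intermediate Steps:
$\left(3125856 - 3523381\right) \left(-372097 + 3814845\right) = \left(-397525\right) 3442748 = -1368578398700$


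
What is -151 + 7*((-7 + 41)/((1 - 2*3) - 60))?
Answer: -10053/65 ≈ -154.66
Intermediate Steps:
-151 + 7*((-7 + 41)/((1 - 2*3) - 60)) = -151 + 7*(34/((1 - 6) - 60)) = -151 + 7*(34/(-5 - 60)) = -151 + 7*(34/(-65)) = -151 + 7*(34*(-1/65)) = -151 + 7*(-34/65) = -151 - 238/65 = -10053/65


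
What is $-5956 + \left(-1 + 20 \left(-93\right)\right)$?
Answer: $-7817$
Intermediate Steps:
$-5956 + \left(-1 + 20 \left(-93\right)\right) = -5956 - 1861 = -7817$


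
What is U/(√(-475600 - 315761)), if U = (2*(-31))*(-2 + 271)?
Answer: 16678*I*√87929/263787 ≈ 18.748*I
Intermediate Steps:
U = -16678 (U = -62*269 = -16678)
U/(√(-475600 - 315761)) = -16678/√(-475600 - 315761) = -16678*(-I*√87929/263787) = -(-16678)*I*√87929/263787 = 16678*I*√87929/263787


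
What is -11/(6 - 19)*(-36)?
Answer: -396/13 ≈ -30.462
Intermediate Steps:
-11/(6 - 19)*(-36) = -11/(-13)*(-36) = -11*(-1/13)*(-36) = (11/13)*(-36) = -396/13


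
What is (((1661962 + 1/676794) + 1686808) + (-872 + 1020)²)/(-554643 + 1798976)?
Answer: 2281251939157/842157108402 ≈ 2.7088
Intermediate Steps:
(((1661962 + 1/676794) + 1686808) + (-872 + 1020)²)/(-554643 + 1798976) = (((1661962 + 1/676794) + 1686808) + 148²)/1244333 = ((1124805909829/676794 + 1686808) + 21904)*(1/1244333) = (2266427443381/676794 + 21904)*(1/1244333) = (2281251939157/676794)*(1/1244333) = 2281251939157/842157108402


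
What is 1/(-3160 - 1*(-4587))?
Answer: 1/1427 ≈ 0.00070077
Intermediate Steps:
1/(-3160 - 1*(-4587)) = 1/(-3160 + 4587) = 1/1427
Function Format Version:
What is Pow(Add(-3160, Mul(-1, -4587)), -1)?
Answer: Rational(1, 1427) ≈ 0.00070077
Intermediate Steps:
Pow(Add(-3160, Mul(-1, -4587)), -1) = Pow(Add(-3160, 4587), -1) = Pow(1427, -1) = Rational(1, 1427)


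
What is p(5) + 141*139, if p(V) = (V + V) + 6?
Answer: 19615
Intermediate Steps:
p(V) = 6 + 2*V (p(V) = 2*V + 6 = 6 + 2*V)
p(5) + 141*139 = (6 + 2*5) + 141*139 = (6 + 10) + 19599 = 16 + 19599 = 19615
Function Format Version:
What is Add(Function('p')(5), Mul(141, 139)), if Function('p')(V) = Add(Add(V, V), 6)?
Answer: 19615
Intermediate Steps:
Function('p')(V) = Add(6, Mul(2, V)) (Function('p')(V) = Add(Mul(2, V), 6) = Add(6, Mul(2, V)))
Add(Function('p')(5), Mul(141, 139)) = Add(Add(6, Mul(2, 5)), Mul(141, 139)) = Add(Add(6, 10), 19599) = Add(16, 19599) = 19615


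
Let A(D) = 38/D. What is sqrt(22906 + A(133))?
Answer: 6*sqrt(31178)/7 ≈ 151.35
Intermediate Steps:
sqrt(22906 + A(133)) = sqrt(22906 + 38/133) = sqrt(22906 + 38*(1/133)) = sqrt(22906 + 2/7) = sqrt(160344/7) = 6*sqrt(31178)/7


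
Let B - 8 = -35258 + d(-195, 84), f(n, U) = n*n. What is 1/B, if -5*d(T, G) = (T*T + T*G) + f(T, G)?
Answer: -1/47184 ≈ -2.1194e-5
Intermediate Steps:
f(n, U) = n²
d(T, G) = -2*T²/5 - G*T/5 (d(T, G) = -((T*T + T*G) + T²)/5 = -((T² + G*T) + T²)/5 = -(2*T² + G*T)/5 = -2*T²/5 - G*T/5)
B = -47184 (B = 8 + (-35258 + (⅕)*(-195)*(-1*84 - 2*(-195))) = 8 + (-35258 + (⅕)*(-195)*(-84 + 390)) = 8 + (-35258 + (⅕)*(-195)*306) = 8 + (-35258 - 11934) = 8 - 47192 = -47184)
1/B = 1/(-47184) = -1/47184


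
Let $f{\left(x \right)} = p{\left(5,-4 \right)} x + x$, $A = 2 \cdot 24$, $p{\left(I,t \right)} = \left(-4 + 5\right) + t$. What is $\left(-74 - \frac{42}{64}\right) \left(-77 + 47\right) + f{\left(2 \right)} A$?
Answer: $\frac{32763}{16} \approx 2047.7$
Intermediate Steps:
$p{\left(I,t \right)} = 1 + t$
$A = 48$
$f{\left(x \right)} = - 2 x$ ($f{\left(x \right)} = \left(1 - 4\right) x + x = - 3 x + x = - 2 x$)
$\left(-74 - \frac{42}{64}\right) \left(-77 + 47\right) + f{\left(2 \right)} A = \left(-74 - \frac{42}{64}\right) \left(-77 + 47\right) + \left(-2\right) 2 \cdot 48 = \left(-74 - \frac{21}{32}\right) \left(-30\right) - 192 = \left(- \frac{2389}{32}\right) \left(-30\right) - 192 = \frac{35835}{16} - 192 = \frac{32763}{16}$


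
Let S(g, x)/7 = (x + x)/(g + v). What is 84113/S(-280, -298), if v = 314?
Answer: -1429921/2086 ≈ -685.48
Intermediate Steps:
S(g, x) = 14*x/(314 + g) (S(g, x) = 7*((x + x)/(g + 314)) = 7*((2*x)/(314 + g)) = 7*(2*x/(314 + g)) = 14*x/(314 + g))
84113/S(-280, -298) = 84113/((14*(-298)/(314 - 280))) = 84113/((14*(-298)/34)) = 84113/((14*(-298)*(1/34))) = 84113/(-2086/17) = 84113*(-17/2086) = -1429921/2086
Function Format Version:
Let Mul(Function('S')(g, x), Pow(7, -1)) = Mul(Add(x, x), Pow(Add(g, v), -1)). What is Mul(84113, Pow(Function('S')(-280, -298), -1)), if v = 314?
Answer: Rational(-1429921, 2086) ≈ -685.48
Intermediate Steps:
Function('S')(g, x) = Mul(14, x, Pow(Add(314, g), -1)) (Function('S')(g, x) = Mul(7, Mul(Add(x, x), Pow(Add(g, 314), -1))) = Mul(7, Mul(Mul(2, x), Pow(Add(314, g), -1))) = Mul(7, Mul(2, x, Pow(Add(314, g), -1))) = Mul(14, x, Pow(Add(314, g), -1)))
Mul(84113, Pow(Function('S')(-280, -298), -1)) = Mul(84113, Pow(Mul(14, -298, Pow(Add(314, -280), -1)), -1)) = Mul(84113, Pow(Mul(14, -298, Pow(34, -1)), -1)) = Mul(84113, Pow(Mul(14, -298, Rational(1, 34)), -1)) = Mul(84113, Pow(Rational(-2086, 17), -1)) = Mul(84113, Rational(-17, 2086)) = Rational(-1429921, 2086)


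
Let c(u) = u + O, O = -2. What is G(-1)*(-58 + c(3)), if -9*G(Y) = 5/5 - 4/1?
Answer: -19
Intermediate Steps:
c(u) = -2 + u (c(u) = u - 2 = -2 + u)
G(Y) = ⅓ (G(Y) = -(5/5 - 4/1)/9 = -(5*(⅕) - 4*1)/9 = -(1 - 4)/9 = -⅑*(-3) = ⅓)
G(-1)*(-58 + c(3)) = (-58 + (-2 + 3))/3 = (-58 + 1)/3 = (⅓)*(-57) = -19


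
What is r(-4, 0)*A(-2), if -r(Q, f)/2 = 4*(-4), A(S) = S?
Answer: -64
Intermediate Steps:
r(Q, f) = 32 (r(Q, f) = -8*(-4) = -2*(-16) = 32)
r(-4, 0)*A(-2) = 32*(-2) = -64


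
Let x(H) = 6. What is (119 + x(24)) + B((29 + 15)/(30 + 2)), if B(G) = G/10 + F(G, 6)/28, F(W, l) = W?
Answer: 140209/1120 ≈ 125.19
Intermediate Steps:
B(G) = 19*G/140 (B(G) = G/10 + G/28 = 19*G/140)
(119 + x(24)) + B((29 + 15)/(30 + 2)) = (119 + 6) + 19*((29 + 15)/(30 + 2))/140 = 125 + 19*(44/32)/140 = 125 + 19*(44*(1/32))/140 = 125 + (19/140)*(11/8) = 125 + 209/1120 = 140209/1120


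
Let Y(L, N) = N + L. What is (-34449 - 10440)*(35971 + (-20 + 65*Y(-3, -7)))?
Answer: -1584626589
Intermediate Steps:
Y(L, N) = L + N
(-34449 - 10440)*(35971 + (-20 + 65*Y(-3, -7))) = (-34449 - 10440)*(35971 + (-20 + 65*(-3 - 7))) = -44889*(35971 + (-20 + 65*(-10))) = -44889*(35971 + (-20 - 650)) = -44889*(35971 - 670) = -44889*35301 = -1584626589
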